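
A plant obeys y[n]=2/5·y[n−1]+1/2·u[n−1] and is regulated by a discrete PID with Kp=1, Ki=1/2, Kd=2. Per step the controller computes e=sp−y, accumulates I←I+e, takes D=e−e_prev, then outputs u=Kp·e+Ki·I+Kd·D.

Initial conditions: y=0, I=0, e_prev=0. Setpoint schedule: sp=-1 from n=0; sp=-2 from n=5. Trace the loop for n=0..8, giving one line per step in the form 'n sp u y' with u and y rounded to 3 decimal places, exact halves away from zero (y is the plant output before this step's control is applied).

(exact arithmetic carried between steps; '≈' marks a value shown rounded to 6 d.p. or computed from one; I and e_prev carry over from the previous line; the table rounds u and y to 3 d.p., halves away from zero)
n=0: y=0, sp=-1, e=sp−y=-1; I=-1, D=e−e_prev=-1; u=1·(-1)+1/2·(-1)+2·(-1)=-3.5; next y=2/5·0+1/2·(-3.5)=-1.75
n=1: y=-1.75, sp=-1, e=sp−y=0.75; I=-0.25, D=e−e_prev=1.75; u=1·0.75+1/2·(-0.25)+2·1.75=4.125; next y=2/5·(-1.75)+1/2·4.125=1.3625
n=2: y=1.3625, sp=-1, e=sp−y=-2.3625; I=-2.6125, D=e−e_prev=-3.1125; u=1·(-2.3625)+1/2·(-2.6125)+2·(-3.1125)=-9.89375; next y=2/5·1.3625+1/2·(-9.89375)=-4.401875
n=3: y=-4.401875, sp=-1, e=sp−y=3.401875; I=0.789375, D=e−e_prev=5.764375; u=1·3.401875+1/2·0.789375+2·5.764375≈15.325313; next y=2/5·(-4.401875)+1/2·15.325313≈5.901906
n=4: y≈5.901906, sp=-1, e=sp−y≈-6.901906; I≈-6.112531, D=e−e_prev≈-10.303781; u=1·(-6.901906)+1/2·(-6.112531)+2·(-10.303781)≈-30.565734; next y=2/5·5.901906+1/2·(-30.565734)≈-12.922105
n=5: y≈-12.922105, sp=-2, e=sp−y≈10.922105; I≈4.809573, D=e−e_prev≈17.824011; u=1·10.922105+1/2·4.809573+2·17.824011≈48.974913; next y=2/5·(-12.922105)+1/2·48.974913≈19.318615
n=6: y≈19.318615, sp=-2, e=sp−y≈-21.318615; I≈-16.509041, D=e−e_prev≈-32.240719; u=1·(-21.318615)+1/2·(-16.509041)+2·(-32.240719)≈-94.054574; next y=2/5·19.318615+1/2·(-94.054574)≈-39.299841
n=7: y≈-39.299841, sp=-2, e=sp−y≈37.299841; I≈20.790800, D=e−e_prev≈58.618456; u=1·37.299841+1/2·20.790800+2·58.618456≈164.932153; next y=2/5·(-39.299841)+1/2·164.932153≈66.746140
n=8: y≈66.746140, sp=-2, e=sp−y≈-68.746140; I≈-47.955340, D=e−e_prev≈-106.045981; u=1·(-68.746140)+1/2·(-47.955340)+2·(-106.045981)≈-304.815773; next y=2/5·66.746140+1/2·(-304.815773)≈-125.709430

0 -1 -3.500 0.000
1 -1 4.125 -1.750
2 -1 -9.894 1.363
3 -1 15.325 -4.402
4 -1 -30.566 5.902
5 -2 48.975 -12.922
6 -2 -94.055 19.319
7 -2 164.932 -39.300
8 -2 -304.816 66.746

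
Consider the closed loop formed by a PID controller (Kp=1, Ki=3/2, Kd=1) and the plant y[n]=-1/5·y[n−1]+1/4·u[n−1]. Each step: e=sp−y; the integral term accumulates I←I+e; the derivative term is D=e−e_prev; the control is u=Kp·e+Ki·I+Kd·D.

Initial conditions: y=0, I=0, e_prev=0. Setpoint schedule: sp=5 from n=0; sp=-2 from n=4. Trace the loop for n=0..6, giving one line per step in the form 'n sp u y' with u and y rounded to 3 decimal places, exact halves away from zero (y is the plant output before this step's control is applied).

(exact arithmetic carried between steps; '≈' marks a value shown rounded to 6 d.p. or computed from one; I and e_prev carry over from the previous line; the table rounds u and y to 3 d.p., halves away from zero)
n=0: y=0, sp=5, e=sp−y=5; I=5, D=e−e_prev=5; u=1·5+3/2·5+1·5=17.5; next y=-1/5·0+1/4·17.5=4.375
n=1: y=4.375, sp=5, e=sp−y=0.625; I=5.625, D=e−e_prev=-4.375; u=1·0.625+3/2·5.625+1·(-4.375)=4.6875; next y=-1/5·4.375+1/4·4.6875=0.296875
n=2: y=0.296875, sp=5, e=sp−y=4.703125; I=10.328125, D=e−e_prev=4.078125; u=1·4.703125+3/2·10.328125+1·4.078125≈24.273438; next y=-1/5·0.296875+1/4·24.273438≈6.008984
n=3: y≈6.008984, sp=5, e=sp−y≈-1.008984; I≈9.319141, D=e−e_prev≈-5.712109; u=1·(-1.008984)+3/2·9.319141+1·(-5.712109)≈7.257617; next y=-1/5·6.008984+1/4·7.257617≈0.612607
n=4: y≈0.612607, sp=-2, e=sp−y≈-2.612607; I≈6.706533, D=e−e_prev≈-1.603623; u=1·(-2.612607)+3/2·6.706533+1·(-1.603623)≈5.843569; next y=-1/5·0.612607+1/4·5.843569≈1.338371
n=5: y≈1.338371, sp=-2, e=sp−y≈-3.338371; I≈3.368162, D=e−e_prev≈-0.725763; u=1·(-3.338371)+3/2·3.368162+1·(-0.725763)≈0.988109; next y=-1/5·1.338371+1/4·0.988109≈-0.020647
n=6: y≈-0.020647, sp=-2, e=sp−y≈-1.979353; I≈1.388809, D=e−e_prev≈1.359018; u=1·(-1.979353)+3/2·1.388809+1·1.359018≈1.462878; next y=-1/5·(-0.020647)+1/4·1.462878≈0.369849

0 5 17.500 0.000
1 5 4.688 4.375
2 5 24.273 0.297
3 5 7.258 6.009
4 -2 5.844 0.613
5 -2 0.988 1.338
6 -2 1.463 -0.021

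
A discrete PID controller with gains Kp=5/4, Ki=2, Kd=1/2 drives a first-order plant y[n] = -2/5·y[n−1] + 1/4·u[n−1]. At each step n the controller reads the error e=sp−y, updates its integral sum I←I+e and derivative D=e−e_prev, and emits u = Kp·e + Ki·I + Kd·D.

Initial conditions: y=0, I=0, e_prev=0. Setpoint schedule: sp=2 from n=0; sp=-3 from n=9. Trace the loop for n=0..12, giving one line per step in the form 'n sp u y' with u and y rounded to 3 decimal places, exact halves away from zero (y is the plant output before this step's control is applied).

(exact arithmetic carried between steps; '≈' marks a value shown rounded to 6 d.p. or computed from one; I and e_prev carry over from the previous line; the table rounds u and y to 3 d.p., halves away from zero)
n=0: y=0, sp=2, e=sp−y=2; I=2, D=e−e_prev=2; u=5/4·2+2·2+1/2·2=7.5; next y=-2/5·0+1/4·7.5=1.875
n=1: y=1.875, sp=2, e=sp−y=0.125; I=2.125, D=e−e_prev=-1.875; u=5/4·0.125+2·2.125+1/2·(-1.875)=3.46875; next y=-2/5·1.875+1/4·3.46875≈0.117188
n=2: y≈0.117188, sp=2, e=sp−y≈1.882813; I≈4.007813, D=e−e_prev≈1.757813; u=5/4·1.882813+2·4.007813+1/2·1.757813≈11.248047; next y=-2/5·0.117188+1/4·11.248047≈2.765137
n=3: y≈2.765137, sp=2, e=sp−y≈-0.765137; I≈3.242676, D=e−e_prev≈-2.647949; u=5/4·(-0.765137)+2·3.242676+1/2·(-2.647949)≈4.204956; next y=-2/5·2.765137+1/4·4.204956≈-0.054816
n=4: y≈-0.054816, sp=2, e=sp−y≈2.054816; I≈5.297491, D=e−e_prev≈2.819952; u=5/4·2.054816+2·5.297491+1/2·2.819952≈14.573479; next y=-2/5·(-0.054816)+1/4·14.573479≈3.665296
n=5: y≈3.665296, sp=2, e=sp−y≈-1.665296; I≈3.632196, D=e−e_prev≈-3.720112; u=5/4·(-1.665296)+2·3.632196+1/2·(-3.720112)≈3.322715; next y=-2/5·3.665296+1/4·3.322715≈-0.635440
n=6: y≈-0.635440, sp=2, e=sp−y≈2.635440; I≈6.267635, D=e−e_prev≈4.300736; u=5/4·2.635440+2·6.267635+1/2·4.300736≈17.979937; next y=-2/5·(-0.635440)+1/4·17.979937≈4.749160
n=7: y≈4.749160, sp=2, e=sp−y≈-2.749160; I≈3.518475, D=e−e_prev≈-5.384600; u=5/4·(-2.749160)+2·3.518475+1/2·(-5.384600)≈0.908200; next y=-2/5·4.749160+1/4·0.908200≈-1.672614
n=8: y≈-1.672614, sp=2, e=sp−y≈3.672614; I≈7.191089, D=e−e_prev≈6.421774; u=5/4·3.672614+2·7.191089+1/2·6.421774≈22.183833; next y=-2/5·(-1.672614)+1/4·22.183833≈6.215004
n=9: y≈6.215004, sp=-3, e=sp−y≈-9.215004; I≈-2.023915, D=e−e_prev≈-12.887618; u=5/4·(-9.215004)+2·(-2.023915)+1/2·(-12.887618)≈-22.010393; next y=-2/5·6.215004+1/4·(-22.010393)≈-7.988600
n=10: y≈-7.988600, sp=-3, e=sp−y≈4.988600; I≈2.964685, D=e−e_prev≈14.203604; u=5/4·4.988600+2·2.964685+1/2·14.203604≈19.266922; next y=-2/5·(-7.988600)+1/4·19.266922≈8.012170
n=11: y≈8.012170, sp=-3, e=sp−y≈-11.012170; I≈-8.047485, D=e−e_prev≈-16.000770; u=5/4·(-11.012170)+2·(-8.047485)+1/2·(-16.000770)≈-37.860569; next y=-2/5·8.012170+1/4·(-37.860569)≈-12.670010
n=12: y≈-12.670010, sp=-3, e=sp−y≈9.670010; I≈1.622525, D=e−e_prev≈20.682181; u=5/4·9.670010+2·1.622525+1/2·20.682181≈25.673654; next y=-2/5·(-12.670010)+1/4·25.673654≈11.486418

0 2 7.500 0.000
1 2 3.469 1.875
2 2 11.248 0.117
3 2 4.205 2.765
4 2 14.573 -0.055
5 2 3.323 3.665
6 2 17.980 -0.635
7 2 0.908 4.749
8 2 22.184 -1.673
9 -3 -22.010 6.215
10 -3 19.267 -7.989
11 -3 -37.861 8.012
12 -3 25.674 -12.670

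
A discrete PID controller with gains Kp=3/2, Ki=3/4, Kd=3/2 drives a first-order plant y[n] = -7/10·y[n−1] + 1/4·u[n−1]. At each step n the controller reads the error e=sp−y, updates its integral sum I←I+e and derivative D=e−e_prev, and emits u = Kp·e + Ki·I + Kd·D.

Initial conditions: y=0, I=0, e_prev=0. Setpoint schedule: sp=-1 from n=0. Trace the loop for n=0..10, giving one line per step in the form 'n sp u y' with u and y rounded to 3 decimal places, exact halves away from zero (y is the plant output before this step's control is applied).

(exact arithmetic carried between steps; '≈' marks a value shown rounded to 6 d.p. or computed from one; I and e_prev carry over from the previous line; the table rounds u and y to 3 d.p., halves away from zero)
n=0: y=0, sp=-1, e=sp−y=-1; I=-1, D=e−e_prev=-1; u=3/2·(-1)+3/4·(-1)+3/2·(-1)=-3.75; next y=-7/10·0+1/4·(-3.75)=-0.9375
n=1: y=-0.9375, sp=-1, e=sp−y=-0.0625; I=-1.0625, D=e−e_prev=0.9375; u=3/2·(-0.0625)+3/4·(-1.0625)+3/2·0.9375=0.515625; next y=-7/10·(-0.9375)+1/4·0.515625≈0.785156
n=2: y≈0.785156, sp=-1, e=sp−y≈-1.785156; I≈-2.847656, D=e−e_prev≈-1.722656; u=3/2·(-1.785156)+3/4·(-2.847656)+3/2·(-1.722656)≈-7.397461; next y=-7/10·0.785156+1/4·(-7.397461)≈-2.398975
n=3: y≈-2.398975, sp=-1, e=sp−y≈1.398975; I≈-1.448682, D=e−e_prev≈3.184131; u=3/2·1.398975+3/4·(-1.448682)+3/2·3.184131≈5.788147; next y=-7/10·(-2.398975)+1/4·5.788147≈3.126319
n=4: y≈3.126319, sp=-1, e=sp−y≈-4.126319; I≈-5.575001, D=e−e_prev≈-5.525294; u=3/2·(-4.126319)+3/4·(-5.575001)+3/2·(-5.525294)≈-18.658669; next y=-7/10·3.126319+1/4·(-18.658669)≈-6.853091
n=5: y≈-6.853091, sp=-1, e=sp−y≈5.853091; I≈0.278090, D=e−e_prev≈9.979410; u=3/2·5.853091+3/4·0.278090+3/2·9.979410≈23.957318; next y=-7/10·(-6.853091)+1/4·23.957318≈10.786493
n=6: y≈10.786493, sp=-1, e=sp−y≈-11.786493; I≈-11.508403, D=e−e_prev≈-17.639583; u=3/2·(-11.786493)+3/4·(-11.508403)+3/2·(-17.639583)≈-52.770417; next y=-7/10·10.786493+1/4·(-52.770417)≈-20.743149
n=7: y≈-20.743149, sp=-1, e=sp−y≈19.743149; I≈8.234746, D=e−e_prev≈31.529642; u=3/2·19.743149+3/4·8.234746+3/2·31.529642≈83.085246; next y=-7/10·(-20.743149)+1/4·83.085246≈35.291516
n=8: y≈35.291516, sp=-1, e=sp−y≈-36.291516; I≈-28.056770, D=e−e_prev≈-56.034665; u=3/2·(-36.291516)+3/4·(-28.056770)+3/2·(-56.034665)≈-159.531849; next y=-7/10·35.291516+1/4·(-159.531849)≈-64.587023
n=9: y≈-64.587023, sp=-1, e=sp−y≈63.587023; I≈35.530254, D=e−e_prev≈99.878540; u=3/2·63.587023+3/4·35.530254+3/2·99.878540≈271.846035; next y=-7/10·(-64.587023)+1/4·271.846035≈113.172425
n=10: y≈113.172425, sp=-1, e=sp−y≈-114.172425; I≈-78.642171, D=e−e_prev≈-177.759449; u=3/2·(-114.172425)+3/4·(-78.642171)+3/2·(-177.759449)≈-496.879439; next y=-7/10·113.172425+1/4·(-496.879439)≈-203.440557

0 -1 -3.750 0.000
1 -1 0.516 -0.938
2 -1 -7.397 0.785
3 -1 5.788 -2.399
4 -1 -18.659 3.126
5 -1 23.957 -6.853
6 -1 -52.770 10.786
7 -1 83.085 -20.743
8 -1 -159.532 35.292
9 -1 271.846 -64.587
10 -1 -496.879 113.172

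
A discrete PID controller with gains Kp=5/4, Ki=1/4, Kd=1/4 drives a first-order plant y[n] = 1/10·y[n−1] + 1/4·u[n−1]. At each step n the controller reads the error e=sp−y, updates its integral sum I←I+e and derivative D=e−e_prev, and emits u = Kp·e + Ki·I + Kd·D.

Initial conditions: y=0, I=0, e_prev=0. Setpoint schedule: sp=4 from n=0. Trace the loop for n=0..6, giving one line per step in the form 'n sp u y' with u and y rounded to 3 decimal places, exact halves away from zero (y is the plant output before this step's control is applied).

(exact arithmetic carried between steps; '≈' marks a value shown rounded to 6 d.p. or computed from one; I and e_prev carry over from the previous line; the table rounds u and y to 3 d.p., halves away from zero)
n=0: y=0, sp=4, e=sp−y=4; I=4, D=e−e_prev=4; u=5/4·4+1/4·4+1/4·4=7; next y=1/10·0+1/4·7=1.75
n=1: y=1.75, sp=4, e=sp−y=2.25; I=6.25, D=e−e_prev=-1.75; u=5/4·2.25+1/4·6.25+1/4·(-1.75)=3.9375; next y=1/10·1.75+1/4·3.9375=1.159375
n=2: y=1.159375, sp=4, e=sp−y=2.840625; I=9.090625, D=e−e_prev=0.590625; u=5/4·2.840625+1/4·9.090625+1/4·0.590625≈5.971094; next y=1/10·1.159375+1/4·5.971094≈1.608711
n=3: y≈1.608711, sp=4, e=sp−y≈2.391289; I≈11.481914, D=e−e_prev≈-0.449336; u=5/4·2.391289+1/4·11.481914+1/4·(-0.449336)≈5.747256; next y=1/10·1.608711+1/4·5.747256≈1.597685
n=4: y≈1.597685, sp=4, e=sp−y≈2.402315; I≈13.884229, D=e−e_prev≈0.011026; u=5/4·2.402315+1/4·13.884229+1/4·0.011026≈6.476707; next y=1/10·1.597685+1/4·6.476707≈1.778945
n=5: y≈1.778945, sp=4, e=sp−y≈2.221055; I≈16.105284, D=e−e_prev≈-0.181260; u=5/4·2.221055+1/4·16.105284+1/4·(-0.181260)≈6.757324; next y=1/10·1.778945+1/4·6.757324≈1.867226
n=6: y≈1.867226, sp=4, e=sp−y≈2.132774; I≈18.238058, D=e−e_prev≈-0.088280; u=5/4·2.132774+1/4·18.238058+1/4·(-0.088280)≈7.203413; next y=1/10·1.867226+1/4·7.203413≈1.987576

0 4 7.000 0.000
1 4 3.938 1.750
2 4 5.971 1.159
3 4 5.747 1.609
4 4 6.477 1.598
5 4 6.757 1.779
6 4 7.203 1.867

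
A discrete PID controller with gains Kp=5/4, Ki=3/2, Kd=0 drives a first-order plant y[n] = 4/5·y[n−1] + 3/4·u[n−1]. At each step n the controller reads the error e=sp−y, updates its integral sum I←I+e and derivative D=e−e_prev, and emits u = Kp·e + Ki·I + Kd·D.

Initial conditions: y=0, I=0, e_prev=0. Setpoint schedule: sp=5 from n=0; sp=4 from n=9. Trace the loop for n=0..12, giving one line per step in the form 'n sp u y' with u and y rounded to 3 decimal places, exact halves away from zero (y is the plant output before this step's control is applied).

0 5 13.750 0.000
1 5 -7.109 10.313
2 5 5.257 2.918
3 5 -0.857 6.277
4 5 2.448 4.379
5 5 0.740 5.339
6 5 1.642 4.826
7 5 1.171 5.092
8 5 1.419 4.952
9 4 -1.461 5.025
10 4 2.779 2.924
11 4 0.270 4.423
12 4 1.511 3.741

(exact arithmetic carried between steps; '≈' marks a value shown rounded to 6 d.p. or computed from one; I and e_prev carry over from the previous line; the table rounds u and y to 3 d.p., halves away from zero)
n=0: y=0, sp=5, e=sp−y=5; I=5, D=e−e_prev=5; u=5/4·5+3/2·5+0·5=13.75; next y=4/5·0+3/4·13.75=10.3125
n=1: y=10.3125, sp=5, e=sp−y=-5.3125; I=-0.3125, D=e−e_prev=-10.3125; u=5/4·(-5.3125)+3/2·(-0.3125)+0·(-10.3125)=-7.109375; next y=4/5·10.3125+3/4·(-7.109375)≈2.917969
n=2: y≈2.917969, sp=5, e=sp−y≈2.082031; I≈1.769531, D=e−e_prev≈7.394531; u=5/4·2.082031+3/2·1.769531+0·7.394531≈5.256836; next y=4/5·2.917969+3/4·5.256836≈6.277002
n=3: y≈6.277002, sp=5, e=sp−y≈-1.277002; I≈0.492529, D=e−e_prev≈-3.359033; u=5/4·(-1.277002)+3/2·0.492529+0·(-3.359033)≈-0.857458; next y=4/5·6.277002+3/4·(-0.857458)≈4.378508
n=4: y≈4.378508, sp=5, e=sp−y≈0.621492; I≈1.114022, D=e−e_prev≈1.898494; u=5/4·0.621492+3/2·1.114022+0·1.898494≈2.447898; next y=4/5·4.378508+3/4·2.447898≈5.338729
n=5: y≈5.338729, sp=5, e=sp−y≈-0.338729; I≈0.775292, D=e−e_prev≈-0.960222; u=5/4·(-0.338729)+3/2·0.775292+0·(-0.960222)≈0.739526; next y=4/5·5.338729+3/4·0.739526≈4.825628
n=6: y≈4.825628, sp=5, e=sp−y≈0.174372; I≈0.949664, D=e−e_prev≈0.513101; u=5/4·0.174372+3/2·0.949664+0·0.513101≈1.642460; next y=4/5·4.825628+3/4·1.642460≈5.092348
n=7: y≈5.092348, sp=5, e=sp−y≈-0.092348; I≈0.857316, D=e−e_prev≈-0.266720; u=5/4·(-0.092348)+3/2·0.857316+0·(-0.266720)≈1.170539; next y=4/5·5.092348+3/4·1.170539≈4.951783
n=8: y≈4.951783, sp=5, e=sp−y≈0.048217; I≈0.905533, D=e−e_prev≈0.140565; u=5/4·0.048217+3/2·0.905533+0·0.140565≈1.418572; next y=4/5·4.951783+3/4·1.418572≈5.025355
n=9: y≈5.025355, sp=4, e=sp−y≈-1.025355; I≈-0.119822, D=e−e_prev≈-1.073572; u=5/4·(-1.025355)+3/2·(-0.119822)+0·(-1.073572)≈-1.461426; next y=4/5·5.025355+3/4·(-1.461426)≈2.924214
n=10: y≈2.924214, sp=4, e=sp−y≈1.075786; I≈0.955964, D=e−e_prev≈2.101140; u=5/4·1.075786+3/2·0.955964+0·2.101140≈2.778678; next y=4/5·2.924214+3/4·2.778678≈4.423380
n=11: y≈4.423380, sp=4, e=sp−y≈-0.423380; I≈0.532584, D=e−e_prev≈-1.499166; u=5/4·(-0.423380)+3/2·0.532584+0·(-1.499166)≈0.269651; next y=4/5·4.423380+3/4·0.269651≈3.740942
n=12: y≈3.740942, sp=4, e=sp−y≈0.259058; I≈0.791642, D=e−e_prev≈0.682438; u=5/4·0.259058+3/2·0.791642+0·0.682438≈1.511285; next y=4/5·3.740942+3/4·1.511285≈4.126217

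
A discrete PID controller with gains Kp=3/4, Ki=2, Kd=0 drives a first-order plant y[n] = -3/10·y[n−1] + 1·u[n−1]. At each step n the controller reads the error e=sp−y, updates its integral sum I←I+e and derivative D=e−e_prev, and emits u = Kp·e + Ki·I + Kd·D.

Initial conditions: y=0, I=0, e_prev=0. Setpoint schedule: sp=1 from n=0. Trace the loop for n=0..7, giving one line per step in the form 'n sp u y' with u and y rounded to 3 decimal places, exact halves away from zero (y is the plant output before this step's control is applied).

(exact arithmetic carried between steps; '≈' marks a value shown rounded to 6 d.p. or computed from one; I and e_prev carry over from the previous line; the table rounds u and y to 3 d.p., halves away from zero)
n=0: y=0, sp=1, e=sp−y=1; I=1, D=e−e_prev=1; u=3/4·1+2·1+0·1=2.75; next y=-3/10·0+1·2.75=2.75
n=1: y=2.75, sp=1, e=sp−y=-1.75; I=-0.75, D=e−e_prev=-2.75; u=3/4·(-1.75)+2·(-0.75)+0·(-2.75)=-2.8125; next y=-3/10·2.75+1·(-2.8125)=-3.6375
n=2: y=-3.6375, sp=1, e=sp−y=4.6375; I=3.8875, D=e−e_prev=6.3875; u=3/4·4.6375+2·3.8875+0·6.3875=11.253125; next y=-3/10·(-3.6375)+1·11.253125=12.344375
n=3: y=12.344375, sp=1, e=sp−y=-11.344375; I=-7.456875, D=e−e_prev=-15.981875; u=3/4·(-11.344375)+2·(-7.456875)+0·(-15.981875)≈-23.422031; next y=-3/10·12.344375+1·(-23.422031)≈-27.125344
n=4: y≈-27.125344, sp=1, e=sp−y≈28.125344; I≈20.668469, D=e−e_prev≈39.469719; u=3/4·28.125344+2·20.668469+0·39.469719≈62.430945; next y=-3/10·(-27.125344)+1·62.430945≈70.568548
n=5: y≈70.568548, sp=1, e=sp−y≈-69.568548; I≈-48.900080, D=e−e_prev≈-97.693892; u=3/4·(-69.568548)+2·(-48.900080)+0·(-97.693892)≈-149.976571; next y=-3/10·70.568548+1·(-149.976571)≈-171.147135
n=6: y≈-171.147135, sp=1, e=sp−y≈172.147135; I≈123.247056, D=e−e_prev≈241.715684; u=3/4·172.147135+2·123.247056+0·241.715684≈375.604463; next y=-3/10·(-171.147135)+1·375.604463≈426.948603
n=7: y≈426.948603, sp=1, e=sp−y≈-425.948603; I≈-302.701548, D=e−e_prev≈-598.095738; u=3/4·(-425.948603)+2·(-302.701548)+0·(-598.095738)≈-924.864547; next y=-3/10·426.948603+1·(-924.864547)≈-1052.949128

0 1 2.750 0.000
1 1 -2.813 2.750
2 1 11.253 -3.638
3 1 -23.422 12.344
4 1 62.431 -27.125
5 1 -149.977 70.569
6 1 375.604 -171.147
7 1 -924.865 426.949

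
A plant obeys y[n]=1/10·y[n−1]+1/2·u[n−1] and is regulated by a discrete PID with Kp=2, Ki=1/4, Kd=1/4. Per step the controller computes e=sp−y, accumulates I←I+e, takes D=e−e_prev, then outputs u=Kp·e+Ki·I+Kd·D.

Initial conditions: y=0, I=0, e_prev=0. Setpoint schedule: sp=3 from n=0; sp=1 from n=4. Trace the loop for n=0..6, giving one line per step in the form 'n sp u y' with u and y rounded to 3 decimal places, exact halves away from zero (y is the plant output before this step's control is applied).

0 3 7.500 0.000
1 3 -1.875 3.750
2 3 9.656 -0.563
3 3 -3.867 4.772
4 1 7.594 -1.456
5 1 -5.618 3.651
6 1 10.234 -2.444

(exact arithmetic carried between steps; '≈' marks a value shown rounded to 6 d.p. or computed from one; I and e_prev carry over from the previous line; the table rounds u and y to 3 d.p., halves away from zero)
n=0: y=0, sp=3, e=sp−y=3; I=3, D=e−e_prev=3; u=2·3+1/4·3+1/4·3=7.5; next y=1/10·0+1/2·7.5=3.75
n=1: y=3.75, sp=3, e=sp−y=-0.75; I=2.25, D=e−e_prev=-3.75; u=2·(-0.75)+1/4·2.25+1/4·(-3.75)=-1.875; next y=1/10·3.75+1/2·(-1.875)=-0.5625
n=2: y=-0.5625, sp=3, e=sp−y=3.5625; I=5.8125, D=e−e_prev=4.3125; u=2·3.5625+1/4·5.8125+1/4·4.3125=9.65625; next y=1/10·(-0.5625)+1/2·9.65625=4.771875
n=3: y=4.771875, sp=3, e=sp−y=-1.771875; I=4.040625, D=e−e_prev=-5.334375; u=2·(-1.771875)+1/4·4.040625+1/4·(-5.334375)≈-3.867188; next y=1/10·4.771875+1/2·(-3.867188)≈-1.456406
n=4: y≈-1.456406, sp=1, e=sp−y≈2.456406; I≈6.497031, D=e−e_prev≈4.228281; u=2·2.456406+1/4·6.497031+1/4·4.228281≈7.594141; next y=1/10·(-1.456406)+1/2·7.594141≈3.651430
n=5: y≈3.651430, sp=1, e=sp−y≈-2.651430; I≈3.845602, D=e−e_prev≈-5.107836; u=2·(-2.651430)+1/4·3.845602+1/4·(-5.107836)≈-5.618418; next y=1/10·3.651430+1/2·(-5.618418)≈-2.444066
n=6: y≈-2.444066, sp=1, e=sp−y≈3.444066; I≈7.289668, D=e−e_prev≈6.095496; u=2·3.444066+1/4·7.289668+1/4·6.095496≈10.234423; next y=1/10·(-2.444066)+1/2·10.234423≈4.872805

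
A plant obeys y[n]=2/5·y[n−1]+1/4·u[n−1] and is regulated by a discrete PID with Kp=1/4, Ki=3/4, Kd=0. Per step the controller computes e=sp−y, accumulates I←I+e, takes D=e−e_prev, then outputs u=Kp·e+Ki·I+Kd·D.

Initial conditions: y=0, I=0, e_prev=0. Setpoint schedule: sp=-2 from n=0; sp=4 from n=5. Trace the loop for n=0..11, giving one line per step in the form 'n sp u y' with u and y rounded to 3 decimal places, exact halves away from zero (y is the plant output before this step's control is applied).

(exact arithmetic carried between steps; '≈' marks a value shown rounded to 6 d.p. or computed from one; I and e_prev carry over from the previous line; the table rounds u and y to 3 d.p., halves away from zero)
n=0: y=0, sp=-2, e=sp−y=-2; I=-2, D=e−e_prev=-2; u=1/4·(-2)+3/4·(-2)+0·(-2)=-2; next y=2/5·0+1/4·(-2)=-0.5
n=1: y=-0.5, sp=-2, e=sp−y=-1.5; I=-3.5, D=e−e_prev=0.5; u=1/4·(-1.5)+3/4·(-3.5)+0·0.5=-3; next y=2/5·(-0.5)+1/4·(-3)=-0.95
n=2: y=-0.95, sp=-2, e=sp−y=-1.05; I=-4.55, D=e−e_prev=0.45; u=1/4·(-1.05)+3/4·(-4.55)+0·0.45=-3.675; next y=2/5·(-0.95)+1/4·(-3.675)=-1.29875
n=3: y=-1.29875, sp=-2, e=sp−y=-0.70125; I=-5.25125, D=e−e_prev=0.34875; u=1/4·(-0.70125)+3/4·(-5.25125)+0·0.34875=-4.11375; next y=2/5·(-1.29875)+1/4·(-4.11375)≈-1.547938
n=4: y≈-1.547938, sp=-2, e=sp−y≈-0.452063; I≈-5.703313, D=e−e_prev≈0.249188; u=1/4·(-0.452063)+3/4·(-5.703313)+0·0.249188≈-4.3905; next y=2/5·(-1.547938)+1/4·(-4.3905)≈-1.7168
n=5: y=-1.7168, sp=4, e=sp−y=5.7168; I≈0.013488, D=e−e_prev≈6.168863; u=1/4·5.7168+3/4·0.013488+0·6.168863≈1.439316; next y=2/5·(-1.7168)+1/4·1.439316≈-0.326891
n=6: y≈-0.326891, sp=4, e=sp−y≈4.326891; I≈4.340379, D=e−e_prev≈-1.389909; u=1/4·4.326891+3/4·4.340379+0·(-1.389909)≈4.337007; next y=2/5·(-0.326891)+1/4·4.337007≈0.953495
n=7: y≈0.953495, sp=4, e=sp−y≈3.046505; I≈7.386883, D=e−e_prev≈-1.280386; u=1/4·3.046505+3/4·7.386883+0·(-1.280386)≈6.301789; next y=2/5·0.953495+1/4·6.301789≈1.956845
n=8: y≈1.956845, sp=4, e=sp−y≈2.043155; I≈9.430038, D=e−e_prev≈-1.003350; u=1/4·2.043155+3/4·9.430038+0·(-1.003350)≈7.583317; next y=2/5·1.956845+1/4·7.583317≈2.678567
n=9: y≈2.678567, sp=4, e=sp−y≈1.321433; I≈10.751471, D=e−e_prev≈-0.721722; u=1/4·1.321433+3/4·10.751471+0·(-0.721722)≈8.393961; next y=2/5·2.678567+1/4·8.393961≈3.169917
n=10: y≈3.169917, sp=4, e=sp−y≈0.830083; I≈11.581553, D=e−e_prev≈-0.491350; u=1/4·0.830083+3/4·11.581553+0·(-0.491350)≈8.893686; next y=2/5·3.169917+1/4·8.893686≈3.491388
n=11: y≈3.491388, sp=4, e=sp−y≈0.508612; I≈12.090165, D=e−e_prev≈-0.321471; u=1/4·0.508612+3/4·12.090165+0·(-0.321471)≈9.194777; next y=2/5·3.491388+1/4·9.194777≈3.695250

0 -2 -2.000 0.000
1 -2 -3.000 -0.500
2 -2 -3.675 -0.950
3 -2 -4.114 -1.299
4 -2 -4.391 -1.548
5 4 1.439 -1.717
6 4 4.337 -0.327
7 4 6.302 0.953
8 4 7.583 1.957
9 4 8.394 2.679
10 4 8.894 3.170
11 4 9.195 3.491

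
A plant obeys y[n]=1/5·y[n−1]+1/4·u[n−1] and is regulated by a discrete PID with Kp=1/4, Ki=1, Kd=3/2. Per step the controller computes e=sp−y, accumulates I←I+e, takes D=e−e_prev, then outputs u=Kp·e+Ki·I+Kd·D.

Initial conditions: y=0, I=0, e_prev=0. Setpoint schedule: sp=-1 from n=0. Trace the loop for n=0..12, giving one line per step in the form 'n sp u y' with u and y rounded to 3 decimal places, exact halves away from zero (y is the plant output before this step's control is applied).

(exact arithmetic carried between steps; '≈' marks a value shown rounded to 6 d.p. or computed from one; I and e_prev carry over from the previous line; the table rounds u and y to 3 d.p., halves away from zero)
n=0: y=0, sp=-1, e=sp−y=-1; I=-1, D=e−e_prev=-1; u=1/4·(-1)+1·(-1)+3/2·(-1)=-2.75; next y=1/5·0+1/4·(-2.75)=-0.6875
n=1: y=-0.6875, sp=-1, e=sp−y=-0.3125; I=-1.3125, D=e−e_prev=0.6875; u=1/4·(-0.3125)+1·(-1.3125)+3/2·0.6875=-0.359375; next y=1/5·(-0.6875)+1/4·(-0.359375)≈-0.227344
n=2: y≈-0.227344, sp=-1, e=sp−y≈-0.772656; I≈-2.085156, D=e−e_prev≈-0.460156; u=1/4·(-0.772656)+1·(-2.085156)+3/2·(-0.460156)≈-2.968555; next y=1/5·(-0.227344)+1/4·(-2.968555)≈-0.787607
n=3: y≈-0.787607, sp=-1, e=sp−y≈-0.212393; I≈-2.297549, D=e−e_prev≈0.560264; u=1/4·(-0.212393)+1·(-2.297549)+3/2·0.560264≈-1.510251; next y=1/5·(-0.787607)+1/4·(-1.510251)≈-0.535084
n=4: y≈-0.535084, sp=-1, e=sp−y≈-0.464916; I≈-2.762464, D=e−e_prev≈-0.252523; u=1/4·(-0.464916)+1·(-2.762464)+3/2·(-0.252523)≈-3.257478; next y=1/5·(-0.535084)+1/4·(-3.257478)≈-0.921386
n=5: y≈-0.921386, sp=-1, e=sp−y≈-0.078614; I≈-2.841078, D=e−e_prev≈0.386302; u=1/4·(-0.078614)+1·(-2.841078)+3/2·0.386302≈-2.281278; next y=1/5·(-0.921386)+1/4·(-2.281278)≈-0.754597
n=6: y≈-0.754597, sp=-1, e=sp−y≈-0.245403; I≈-3.086481, D=e−e_prev≈-0.166789; u=1/4·(-0.245403)+1·(-3.086481)+3/2·(-0.166789)≈-3.398016; next y=1/5·(-0.754597)+1/4·(-3.398016)≈-1.000423
n=7: y≈-1.000423, sp=-1, e=sp−y≈0.000423; I≈-3.086058, D=e−e_prev≈0.245827; u=1/4·0.000423+1·(-3.086058)+3/2·0.245827≈-2.717212; next y=1/5·(-1.000423)+1/4·(-2.717212)≈-0.879388
n=8: y≈-0.879388, sp=-1, e=sp−y≈-0.120612; I≈-3.206670, D=e−e_prev≈-0.121036; u=1/4·(-0.120612)+1·(-3.206670)+3/2·(-0.121036)≈-3.418377; next y=1/5·(-0.879388)+1/4·(-3.418377)≈-1.030472
n=9: y≈-1.030472, sp=-1, e=sp−y≈0.030472; I≈-3.176198, D=e−e_prev≈0.151084; u=1/4·0.030472+1·(-3.176198)+3/2·0.151084≈-2.941954; next y=1/5·(-1.030472)+1/4·(-2.941954)≈-0.941583
n=10: y≈-0.941583, sp=-1, e=sp−y≈-0.058417; I≈-3.234615, D=e−e_prev≈-0.088889; u=1/4·(-0.058417)+1·(-3.234615)+3/2·(-0.088889)≈-3.382553; next y=1/5·(-0.941583)+1/4·(-3.382553)≈-1.033955
n=11: y≈-1.033955, sp=-1, e=sp−y≈0.033955; I≈-3.200661, D=e−e_prev≈0.092372; u=1/4·0.033955+1·(-3.200661)+3/2·0.092372≈-3.053614; next y=1/5·(-1.033955)+1/4·(-3.053614)≈-0.970194
n=12: y≈-0.970194, sp=-1, e=sp−y≈-0.029806; I≈-3.230466, D=e−e_prev≈-0.063760; u=1/4·(-0.029806)+1·(-3.230466)+3/2·(-0.063760)≈-3.333558; next y=1/5·(-0.970194)+1/4·(-3.333558)≈-1.027428

0 -1 -2.750 0.000
1 -1 -0.359 -0.688
2 -1 -2.969 -0.227
3 -1 -1.510 -0.788
4 -1 -3.257 -0.535
5 -1 -2.281 -0.921
6 -1 -3.398 -0.755
7 -1 -2.717 -1.000
8 -1 -3.418 -0.879
9 -1 -2.942 -1.030
10 -1 -3.383 -0.942
11 -1 -3.054 -1.034
12 -1 -3.334 -0.970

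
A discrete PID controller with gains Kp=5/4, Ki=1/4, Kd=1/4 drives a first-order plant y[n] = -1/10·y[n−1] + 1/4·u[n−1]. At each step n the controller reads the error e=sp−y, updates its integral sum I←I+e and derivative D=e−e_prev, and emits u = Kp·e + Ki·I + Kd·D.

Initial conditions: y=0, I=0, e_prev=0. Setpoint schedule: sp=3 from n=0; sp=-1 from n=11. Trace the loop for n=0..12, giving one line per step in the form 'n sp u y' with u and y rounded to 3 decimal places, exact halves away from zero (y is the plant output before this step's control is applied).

0 3 5.250 0.000
1 3 2.953 1.313
2 3 4.938 0.607
3 3 4.368 1.174
4 3 5.315 0.975
5 3 5.322 1.231
6 3 5.870 1.207
7 3 6.068 1.347
8 3 6.454 1.382
9 3 6.705 1.475
10 3 7.016 1.529
11 -1 0.270 1.601
12 -1 3.602 -0.093

(exact arithmetic carried between steps; '≈' marks a value shown rounded to 6 d.p. or computed from one; I and e_prev carry over from the previous line; the table rounds u and y to 3 d.p., halves away from zero)
n=0: y=0, sp=3, e=sp−y=3; I=3, D=e−e_prev=3; u=5/4·3+1/4·3+1/4·3=5.25; next y=-1/10·0+1/4·5.25=1.3125
n=1: y=1.3125, sp=3, e=sp−y=1.6875; I=4.6875, D=e−e_prev=-1.3125; u=5/4·1.6875+1/4·4.6875+1/4·(-1.3125)=2.953125; next y=-1/10·1.3125+1/4·2.953125≈0.607031
n=2: y≈0.607031, sp=3, e=sp−y≈2.392969; I≈7.080469, D=e−e_prev≈0.705469; u=5/4·2.392969+1/4·7.080469+1/4·0.705469≈4.937695; next y=-1/10·0.607031+1/4·4.937695≈1.173721
n=3: y≈1.173721, sp=3, e=sp−y≈1.826279; I≈8.906748, D=e−e_prev≈-0.566689; u=5/4·1.826279+1/4·8.906748+1/4·(-0.566689)≈4.367864; next y=-1/10·1.173721+1/4·4.367864≈0.974594
n=4: y≈0.974594, sp=3, e=sp−y≈2.025406; I≈10.932154, D=e−e_prev≈0.199127; u=5/4·2.025406+1/4·10.932154+1/4·0.199127≈5.314578; next y=-1/10·0.974594+1/4·5.314578≈1.231185
n=5: y≈1.231185, sp=3, e=sp−y≈1.768815; I≈12.700969, D=e−e_prev≈-0.256591; u=5/4·1.768815+1/4·12.700969+1/4·(-0.256591)≈5.322113; next y=-1/10·1.231185+1/4·5.322113≈1.207410
n=6: y≈1.207410, sp=3, e=sp−y≈1.792590; I≈14.493559, D=e−e_prev≈0.023775; u=5/4·1.792590+1/4·14.493559+1/4·0.023775≈5.870071; next y=-1/10·1.207410+1/4·5.870071≈1.346777
n=7: y≈1.346777, sp=3, e=sp−y≈1.653223; I≈16.146782, D=e−e_prev≈-0.139367; u=5/4·1.653223+1/4·16.146782+1/4·(-0.139367)≈6.068383; next y=-1/10·1.346777+1/4·6.068383≈1.382418
n=8: y≈1.382418, sp=3, e=sp−y≈1.617582; I≈17.764364, D=e−e_prev≈-0.035641; u=5/4·1.617582+1/4·17.764364+1/4·(-0.035641)≈6.454158; next y=-1/10·1.382418+1/4·6.454158≈1.475298
n=9: y≈1.475298, sp=3, e=sp−y≈1.524702; I≈19.289067, D=e−e_prev≈-0.092880; u=5/4·1.524702+1/4·19.289067+1/4·(-0.092880)≈6.704924; next y=-1/10·1.475298+1/4·6.704924≈1.528701
n=10: y≈1.528701, sp=3, e=sp−y≈1.471299; I≈20.760365, D=e−e_prev≈-0.053404; u=5/4·1.471299+1/4·20.760365+1/4·(-0.053404)≈7.015864; next y=-1/10·1.528701+1/4·7.015864≈1.601096
n=11: y≈1.601096, sp=-1, e=sp−y≈-2.601096; I≈18.159270, D=e−e_prev≈-4.072394; u=5/4·(-2.601096)+1/4·18.159270+1/4·(-4.072394)≈0.270349; next y=-1/10·1.601096+1/4·0.270349≈-0.092522
n=12: y≈-0.092522, sp=-1, e=sp−y≈-0.907478; I≈17.251792, D=e−e_prev≈1.693618; u=5/4·(-0.907478)+1/4·17.251792+1/4·1.693618≈3.602005; next y=-1/10·(-0.092522)+1/4·3.602005≈0.909754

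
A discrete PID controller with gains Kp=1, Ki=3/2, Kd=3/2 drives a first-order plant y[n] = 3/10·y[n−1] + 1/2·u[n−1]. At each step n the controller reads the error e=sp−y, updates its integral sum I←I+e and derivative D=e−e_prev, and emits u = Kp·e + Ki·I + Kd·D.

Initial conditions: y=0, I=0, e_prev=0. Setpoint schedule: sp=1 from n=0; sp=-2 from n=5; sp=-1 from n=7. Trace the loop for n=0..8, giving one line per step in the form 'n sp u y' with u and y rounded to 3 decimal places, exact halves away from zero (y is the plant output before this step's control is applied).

0 1 4.000 0.000
1 1 -4.000 2.000
2 1 11.100 -1.400
3 1 -16.520 5.130
4 1 34.484 -6.721
5 -2 -71.498 15.226
6 -2 125.711 -31.181
7 -1 -234.857 53.501
8 -1 428.432 -101.378

(exact arithmetic carried between steps; '≈' marks a value shown rounded to 6 d.p. or computed from one; I and e_prev carry over from the previous line; the table rounds u and y to 3 d.p., halves away from zero)
n=0: y=0, sp=1, e=sp−y=1; I=1, D=e−e_prev=1; u=1·1+3/2·1+3/2·1=4; next y=3/10·0+1/2·4=2
n=1: y=2, sp=1, e=sp−y=-1; I=0, D=e−e_prev=-2; u=1·(-1)+3/2·0+3/2·(-2)=-4; next y=3/10·2+1/2·(-4)=-1.4
n=2: y=-1.4, sp=1, e=sp−y=2.4; I=2.4, D=e−e_prev=3.4; u=1·2.4+3/2·2.4+3/2·3.4=11.1; next y=3/10·(-1.4)+1/2·11.1=5.13
n=3: y=5.13, sp=1, e=sp−y=-4.13; I=-1.73, D=e−e_prev=-6.53; u=1·(-4.13)+3/2·(-1.73)+3/2·(-6.53)=-16.52; next y=3/10·5.13+1/2·(-16.52)=-6.721
n=4: y=-6.721, sp=1, e=sp−y=7.721; I=5.991, D=e−e_prev=11.851; u=1·7.721+3/2·5.991+3/2·11.851=34.484; next y=3/10·(-6.721)+1/2·34.484=15.2257
n=5: y=15.2257, sp=-2, e=sp−y=-17.2257; I=-11.2347, D=e−e_prev=-24.9467; u=1·(-17.2257)+3/2·(-11.2347)+3/2·(-24.9467)=-71.4978; next y=3/10·15.2257+1/2·(-71.4978)=-31.18119
n=6: y=-31.18119, sp=-2, e=sp−y=29.18119; I=17.94649, D=e−e_prev=46.40689; u=1·29.18119+3/2·17.94649+3/2·46.40689=125.71126; next y=3/10·(-31.18119)+1/2·125.71126=53.501273
n=7: y=53.501273, sp=-1, e=sp−y=-54.501273; I=-36.554783, D=e−e_prev=-83.682463; u=1·(-54.501273)+3/2·(-36.554783)+3/2·(-83.682463)=-234.857142; next y=3/10·53.501273+1/2·(-234.857142)≈-101.378189
n=8: y≈-101.378189, sp=-1, e=sp−y≈100.378189; I≈63.823406, D=e−e_prev≈154.879462; u=1·100.378189+3/2·63.823406+3/2·154.879462≈428.432491; next y=3/10·(-101.378189)+1/2·428.432491≈183.802789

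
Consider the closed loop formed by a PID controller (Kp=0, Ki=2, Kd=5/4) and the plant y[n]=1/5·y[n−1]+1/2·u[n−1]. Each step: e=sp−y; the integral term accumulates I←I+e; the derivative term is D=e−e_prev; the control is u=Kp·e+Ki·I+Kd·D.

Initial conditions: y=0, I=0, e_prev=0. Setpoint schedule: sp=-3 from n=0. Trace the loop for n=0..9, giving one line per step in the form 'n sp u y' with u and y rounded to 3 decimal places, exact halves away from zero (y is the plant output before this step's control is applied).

(exact arithmetic carried between steps; '≈' marks a value shown rounded to 6 d.p. or computed from one; I and e_prev carry over from the previous line; the table rounds u and y to 3 d.p., halves away from zero)
n=0: y=0, sp=-3, e=sp−y=-3; I=-3, D=e−e_prev=-3; u=0·(-3)+2·(-3)+5/4·(-3)=-9.75; next y=1/5·0+1/2·(-9.75)=-4.875
n=1: y=-4.875, sp=-3, e=sp−y=1.875; I=-1.125, D=e−e_prev=4.875; u=0·1.875+2·(-1.125)+5/4·4.875=3.84375; next y=1/5·(-4.875)+1/2·3.84375=0.946875
n=2: y=0.946875, sp=-3, e=sp−y=-3.946875; I=-5.071875, D=e−e_prev=-5.821875; u=0·(-3.946875)+2·(-5.071875)+5/4·(-5.821875)≈-17.421094; next y=1/5·0.946875+1/2·(-17.421094)≈-8.521172
n=3: y≈-8.521172, sp=-3, e=sp−y≈5.521172; I≈0.449297, D=e−e_prev≈9.468047; u=0·5.521172+2·0.449297+5/4·9.468047≈12.733652; next y=1/5·(-8.521172)+1/2·12.733652≈4.662592
n=4: y≈4.662592, sp=-3, e=sp−y≈-7.662592; I≈-7.213295, D=e−e_prev≈-13.183764; u=0·(-7.662592)+2·(-7.213295)+5/4·(-13.183764)≈-30.906294; next y=1/5·4.662592+1/2·(-30.906294)≈-14.520629
n=5: y≈-14.520629, sp=-3, e=sp−y≈11.520629; I≈4.307334, D=e−e_prev≈19.183221; u=0·11.520629+2·4.307334+5/4·19.183221≈32.593694; next y=1/5·(-14.520629)+1/2·32.593694≈13.392721
n=6: y≈13.392721, sp=-3, e=sp−y≈-16.392721; I≈-12.085387, D=e−e_prev≈-27.913350; u=0·(-16.392721)+2·(-12.085387)+5/4·(-27.913350)≈-59.062462; next y=1/5·13.392721+1/2·(-59.062462)≈-26.852687
n=7: y≈-26.852687, sp=-3, e=sp−y≈23.852687; I≈11.767299, D=e−e_prev≈40.245408; u=0·23.852687+2·11.767299+5/4·40.245408≈73.841359; next y=1/5·(-26.852687)+1/2·73.841359≈31.550142
n=8: y≈31.550142, sp=-3, e=sp−y≈-34.550142; I≈-22.782842, D=e−e_prev≈-58.402829; u=0·(-34.550142)+2·(-22.782842)+5/4·(-58.402829)≈-118.569221; next y=1/5·31.550142+1/2·(-118.569221)≈-52.974582
n=9: y≈-52.974582, sp=-3, e=sp−y≈49.974582; I≈27.191739, D=e−e_prev≈84.524724; u=0·49.974582+2·27.191739+5/4·84.524724≈160.039384; next y=1/5·(-52.974582)+1/2·160.039384≈69.424776

0 -3 -9.750 0.000
1 -3 3.844 -4.875
2 -3 -17.421 0.947
3 -3 12.734 -8.521
4 -3 -30.906 4.663
5 -3 32.594 -14.521
6 -3 -59.062 13.393
7 -3 73.841 -26.853
8 -3 -118.569 31.550
9 -3 160.039 -52.975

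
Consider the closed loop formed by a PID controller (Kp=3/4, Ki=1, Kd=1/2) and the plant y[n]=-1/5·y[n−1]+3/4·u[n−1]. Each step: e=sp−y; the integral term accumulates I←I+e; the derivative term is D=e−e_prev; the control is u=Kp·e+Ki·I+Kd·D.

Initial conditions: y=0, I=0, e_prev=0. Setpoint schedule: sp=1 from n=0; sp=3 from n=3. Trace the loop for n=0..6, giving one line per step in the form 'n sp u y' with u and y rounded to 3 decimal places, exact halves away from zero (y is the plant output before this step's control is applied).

(exact arithmetic carried between steps; '≈' marks a value shown rounded to 6 d.p. or computed from one; I and e_prev carry over from the previous line; the table rounds u and y to 3 d.p., halves away from zero)
n=0: y=0, sp=1, e=sp−y=1; I=1, D=e−e_prev=1; u=3/4·1+1·1+1/2·1=2.25; next y=-1/5·0+3/4·2.25=1.6875
n=1: y=1.6875, sp=1, e=sp−y=-0.6875; I=0.3125, D=e−e_prev=-1.6875; u=3/4·(-0.6875)+1·0.3125+1/2·(-1.6875)=-1.046875; next y=-1/5·1.6875+3/4·(-1.046875)≈-1.122656
n=2: y≈-1.122656, sp=1, e=sp−y≈2.122656; I≈2.435156, D=e−e_prev≈2.810156; u=3/4·2.122656+1·2.435156+1/2·2.810156≈5.432227; next y=-1/5·(-1.122656)+3/4·5.432227≈4.298701
n=3: y≈4.298701, sp=3, e=sp−y≈-1.298701; I≈1.136455, D=e−e_prev≈-3.421357; u=3/4·(-1.298701)+1·1.136455+1/2·(-3.421357)≈-1.548250; next y=-1/5·4.298701+3/4·(-1.548250)≈-2.020927
n=4: y≈-2.020927, sp=3, e=sp−y≈5.020927; I≈6.157382, D=e−e_prev≈6.319629; u=3/4·5.020927+1·6.157382+1/2·6.319629≈13.082892; next y=-1/5·(-2.020927)+3/4·13.082892≈10.216355
n=5: y≈10.216355, sp=3, e=sp−y≈-7.216355; I≈-1.058972, D=e−e_prev≈-12.237282; u=3/4·(-7.216355)+1·(-1.058972)+1/2·(-12.237282)≈-12.589879; next y=-1/5·10.216355+3/4·(-12.589879)≈-11.485680
n=6: y≈-11.485680, sp=3, e=sp−y≈14.485680; I≈13.426708, D=e−e_prev≈21.702035; u=3/4·14.485680+1·13.426708+1/2·21.702035≈35.141986; next y=-1/5·(-11.485680)+3/4·35.141986≈28.653625

0 1 2.250 0.000
1 1 -1.047 1.688
2 1 5.432 -1.123
3 3 -1.548 4.299
4 3 13.083 -2.021
5 3 -12.590 10.216
6 3 35.142 -11.486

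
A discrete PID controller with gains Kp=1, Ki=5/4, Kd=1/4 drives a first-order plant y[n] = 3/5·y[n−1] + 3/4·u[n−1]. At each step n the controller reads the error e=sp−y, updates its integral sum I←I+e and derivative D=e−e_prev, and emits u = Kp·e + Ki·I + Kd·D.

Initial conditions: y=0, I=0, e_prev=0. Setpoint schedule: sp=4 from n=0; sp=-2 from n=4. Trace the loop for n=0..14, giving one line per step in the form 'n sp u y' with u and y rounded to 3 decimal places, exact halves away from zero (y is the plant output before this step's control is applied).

(exact arithmetic carried between steps; '≈' marks a value shown rounded to 6 d.p. or computed from one; I and e_prev carry over from the previous line; the table rounds u and y to 3 d.p., halves away from zero)
n=0: y=0, sp=4, e=sp−y=4; I=4, D=e−e_prev=4; u=1·4+5/4·4+1/4·4=10; next y=3/5·0+3/4·10=7.5
n=1: y=7.5, sp=4, e=sp−y=-3.5; I=0.5, D=e−e_prev=-7.5; u=1·(-3.5)+5/4·0.5+1/4·(-7.5)=-4.75; next y=3/5·7.5+3/4·(-4.75)=0.9375
n=2: y=0.9375, sp=4, e=sp−y=3.0625; I=3.5625, D=e−e_prev=6.5625; u=1·3.0625+5/4·3.5625+1/4·6.5625=9.15625; next y=3/5·0.9375+3/4·9.15625≈7.429688
n=3: y≈7.429688, sp=4, e=sp−y≈-3.429688; I≈0.132813, D=e−e_prev≈-6.492188; u=1·(-3.429688)+5/4·0.132813+1/4·(-6.492188)≈-4.886719; next y=3/5·7.429688+3/4·(-4.886719)≈0.792773
n=4: y≈0.792773, sp=-2, e=sp−y≈-2.792773; I≈-2.659961, D=e−e_prev≈0.636914; u=1·(-2.792773)+5/4·(-2.659961)+1/4·0.636914≈-5.958496; next y=3/5·0.792773+3/4·(-5.958496)≈-3.993208
n=5: y≈-3.993208, sp=-2, e=sp−y≈1.993208; I≈-0.666753, D=e−e_prev≈4.785981; u=1·1.993208+5/4·(-0.666753)+1/4·4.785981≈2.356262; next y=3/5·(-3.993208)+3/4·2.356262≈-0.628728
n=6: y≈-0.628728, sp=-2, e=sp−y≈-1.371272; I≈-2.038025, D=e−e_prev≈-3.364480; u=1·(-1.371272)+5/4·(-2.038025)+1/4·(-3.364480)≈-4.759923; next y=3/5·(-0.628728)+3/4·(-4.759923)≈-3.947179
n=7: y≈-3.947179, sp=-2, e=sp−y≈1.947179; I≈-0.090846, D=e−e_prev≈3.318451; u=1·1.947179+5/4·(-0.090846)+1/4·3.318451≈2.663234; next y=3/5·(-3.947179)+3/4·2.663234≈-0.370882
n=8: y≈-0.370882, sp=-2, e=sp−y≈-1.629118; I≈-1.719964, D=e−e_prev≈-3.576297; u=1·(-1.629118)+5/4·(-1.719964)+1/4·(-3.576297)≈-4.673148; next y=3/5·(-0.370882)+3/4·(-4.673148)≈-3.727390
n=9: y≈-3.727390, sp=-2, e=sp−y≈1.727390; I≈0.007426, D=e−e_prev≈3.356508; u=1·1.727390+5/4·0.007426+1/4·3.356508≈2.575799; next y=3/5·(-3.727390)+3/4·2.575799≈-0.304585
n=10: y≈-0.304585, sp=-2, e=sp−y≈-1.695415; I≈-1.687990, D=e−e_prev≈-3.422806; u=1·(-1.695415)+5/4·(-1.687990)+1/4·(-3.422806)≈-4.661104; next y=3/5·(-0.304585)+3/4·(-4.661104)≈-3.678579
n=11: y≈-3.678579, sp=-2, e=sp−y≈1.678579; I≈-0.009411, D=e−e_prev≈3.373994; u=1·1.678579+5/4·(-0.009411)+1/4·3.373994≈2.510314; next y=3/5·(-3.678579)+3/4·2.510314≈-0.324412
n=12: y≈-0.324412, sp=-2, e=sp−y≈-1.675588; I≈-1.684999, D=e−e_prev≈-3.354167; u=1·(-1.675588)+5/4·(-1.684999)+1/4·(-3.354167)≈-4.620378; next y=3/5·(-0.324412)+3/4·(-4.620378)≈-3.659931
n=13: y≈-3.659931, sp=-2, e=sp−y≈1.659931; I≈-0.025068, D=e−e_prev≈3.335519; u=1·1.659931+5/4·(-0.025068)+1/4·3.335519≈2.462476; next y=3/5·(-3.659931)+3/4·2.462476≈-0.349102
n=14: y≈-0.349102, sp=-2, e=sp−y≈-1.650898; I≈-1.675966, D=e−e_prev≈-3.310829; u=1·(-1.650898)+5/4·(-1.675966)+1/4·(-3.310829)≈-4.573563; next y=3/5·(-0.349102)+3/4·(-4.573563)≈-3.639633

0 4 10.000 0.000
1 4 -4.750 7.500
2 4 9.156 0.938
3 4 -4.887 7.430
4 -2 -5.958 0.793
5 -2 2.356 -3.993
6 -2 -4.760 -0.629
7 -2 2.663 -3.947
8 -2 -4.673 -0.371
9 -2 2.576 -3.727
10 -2 -4.661 -0.305
11 -2 2.510 -3.679
12 -2 -4.620 -0.324
13 -2 2.462 -3.660
14 -2 -4.574 -0.349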